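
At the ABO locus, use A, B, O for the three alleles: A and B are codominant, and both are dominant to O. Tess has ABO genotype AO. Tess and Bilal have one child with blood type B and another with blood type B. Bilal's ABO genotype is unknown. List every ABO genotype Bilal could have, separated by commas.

AB, BB, BO

For each candidate genotype of Bilal, check whether crossing it with AO can produce every observed child phenotype.
  AA → possible child types {A} ✗
  AB → possible child types {A, B, AB} ✓
  AO → possible child types {O, A} ✗
  BB → possible child types {B, AB} ✓
  BO → possible child types {O, A, B, AB} ✓
  OO → possible child types {O, A} ✗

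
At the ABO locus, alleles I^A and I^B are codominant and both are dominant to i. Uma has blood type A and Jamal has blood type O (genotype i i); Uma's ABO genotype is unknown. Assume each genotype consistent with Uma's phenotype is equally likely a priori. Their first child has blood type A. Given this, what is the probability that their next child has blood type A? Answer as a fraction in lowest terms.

5/6

Possible genotypes: Uma ∈ {I^A I^A, I^A i}; Jamal ∈ {i i}.
Weight each parental genotype pair by prior × P(type-A child):
  I^A I^A × i i: posterior weight 2/3; P(next child type A) = 1.
  I^A i × i i: posterior weight 1/3; P(next child type A) = 1/2.
Weighted sum = 5/6.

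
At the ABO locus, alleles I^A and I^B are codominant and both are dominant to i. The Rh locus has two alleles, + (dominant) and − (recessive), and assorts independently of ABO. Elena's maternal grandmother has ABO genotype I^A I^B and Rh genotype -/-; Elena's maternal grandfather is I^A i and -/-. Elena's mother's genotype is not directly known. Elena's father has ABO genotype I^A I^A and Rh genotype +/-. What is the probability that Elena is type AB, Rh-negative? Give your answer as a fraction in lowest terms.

1/8

Elena's mother's ABO genotype from I^A I^B × I^A i: 1/4 I^A I^A, 1/4 I^A I^B, 1/4 I^A i, 1/4 I^B i.
Crossing each possibility with the father I^A I^A and summing P(type AB): 1/4·0 + 1/4·1/2 + 1/4·0 + 1/4·1/2 = 1/4.
Similarly for Rh via the mother's Rh distribution: P(Rh-) = 1/2.
Independent loci: 1/4 × 1/2 = 1/8.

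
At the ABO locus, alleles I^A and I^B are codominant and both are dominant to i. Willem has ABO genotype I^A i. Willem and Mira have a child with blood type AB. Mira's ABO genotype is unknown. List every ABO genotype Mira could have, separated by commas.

For each candidate genotype of Mira, check whether crossing it with I^A i can produce every observed child phenotype.
  I^A I^A → possible child types {A} ✗
  I^A I^B → possible child types {A, B, AB} ✓
  I^A i → possible child types {O, A} ✗
  I^B I^B → possible child types {B, AB} ✓
  I^B i → possible child types {O, A, B, AB} ✓
  i i → possible child types {O, A} ✗

I^A I^B, I^B I^B, I^B i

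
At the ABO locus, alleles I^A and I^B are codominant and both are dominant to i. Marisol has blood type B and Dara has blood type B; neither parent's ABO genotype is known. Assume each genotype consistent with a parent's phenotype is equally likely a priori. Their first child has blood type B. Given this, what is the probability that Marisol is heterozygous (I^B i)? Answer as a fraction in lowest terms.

Possible genotypes: Marisol ∈ {I^B I^B, I^B i}; Dara ∈ {I^B I^B, I^B i}.
Weight each parental genotype pair by prior × P(type-B child):
  I^B I^B × I^B I^B: posterior weight 4/15.
  I^B I^B × I^B i: posterior weight 4/15.
  I^B i × I^B I^B: posterior weight 4/15.
  I^B i × I^B i: posterior weight 1/5.
Sum the posterior weight over pairs where Marisol is I^B i: 7/15.

7/15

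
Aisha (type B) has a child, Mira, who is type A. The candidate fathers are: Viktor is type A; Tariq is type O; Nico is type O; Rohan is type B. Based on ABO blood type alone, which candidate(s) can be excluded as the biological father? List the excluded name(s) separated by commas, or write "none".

A candidate is excluded only if no genotype consistent with his phenotype could produce a type A child with a type B mother.
Tariq (type O): no genotype consistent with that phenotype can produce a type-A child with a type-B mother.
Nico (type O): no genotype consistent with that phenotype can produce a type-A child with a type-B mother.
Rohan (type B): no genotype consistent with that phenotype can produce a type-A child with a type-B mother.

Tariq, Nico, Rohan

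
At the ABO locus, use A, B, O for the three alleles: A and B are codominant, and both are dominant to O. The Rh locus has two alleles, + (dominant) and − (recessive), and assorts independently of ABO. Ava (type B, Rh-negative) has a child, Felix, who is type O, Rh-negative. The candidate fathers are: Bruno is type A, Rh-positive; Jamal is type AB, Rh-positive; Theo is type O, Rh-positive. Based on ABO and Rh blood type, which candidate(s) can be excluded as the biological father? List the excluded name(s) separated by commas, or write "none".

Jamal

A candidate is excluded only if no genotype consistent with his phenotype could produce a type O, Rh-negative child with a type B, Rh-negative mother.
Jamal (type AB, Rh+): no genotype consistent with that phenotype can produce a type-O Rh- child with a type-B mother.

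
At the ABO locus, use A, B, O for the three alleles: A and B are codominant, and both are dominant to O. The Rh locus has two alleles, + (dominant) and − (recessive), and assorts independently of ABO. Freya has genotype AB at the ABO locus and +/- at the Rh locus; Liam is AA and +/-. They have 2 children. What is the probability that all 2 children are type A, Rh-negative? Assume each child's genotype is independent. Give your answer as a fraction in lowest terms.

ABO cross AB × AA → 1/2 A, 1/2 AB.
Rh cross +/- × +/- → 3/4 Rh+, 1/4 Rh-; so P(type A, Rh-negative) = 1/2 × 1/4 = 1/8 per child.
All 2 independent: (1/8)^2 = 1/64.

1/64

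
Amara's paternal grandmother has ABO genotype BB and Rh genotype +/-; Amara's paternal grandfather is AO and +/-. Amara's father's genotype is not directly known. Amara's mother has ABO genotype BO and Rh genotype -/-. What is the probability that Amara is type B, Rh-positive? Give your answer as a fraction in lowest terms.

Amara's father's ABO genotype from BB × AO: 1/2 AB, 1/2 BO.
Crossing each possibility with the mother BO and summing P(type B): 1/2·1/2 + 1/2·3/4 = 5/8.
Similarly for Rh via the father's Rh distribution: P(Rh+) = 1/2.
Independent loci: 5/8 × 1/2 = 5/16.

5/16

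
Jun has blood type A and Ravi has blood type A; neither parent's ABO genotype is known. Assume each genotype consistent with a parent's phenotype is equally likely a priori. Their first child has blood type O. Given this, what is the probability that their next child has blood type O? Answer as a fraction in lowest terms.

Possible genotypes: Jun ∈ {AA, AO}; Ravi ∈ {AA, AO}.
Weight each parental genotype pair by prior × P(type-O child):
  AO × AO: posterior weight 1; P(next child type O) = 1/4.
Weighted sum = 1/4.

1/4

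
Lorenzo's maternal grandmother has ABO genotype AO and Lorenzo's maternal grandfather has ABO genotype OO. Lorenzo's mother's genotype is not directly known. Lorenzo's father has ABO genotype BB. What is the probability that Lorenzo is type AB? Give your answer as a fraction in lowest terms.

1/4

Lorenzo's mother's ABO genotype from AO × OO: 1/2 AO, 1/2 OO.
Crossing each possibility with the father BB and summing P(type AB): 1/2·1/2 + 1/2·0 = 1/4.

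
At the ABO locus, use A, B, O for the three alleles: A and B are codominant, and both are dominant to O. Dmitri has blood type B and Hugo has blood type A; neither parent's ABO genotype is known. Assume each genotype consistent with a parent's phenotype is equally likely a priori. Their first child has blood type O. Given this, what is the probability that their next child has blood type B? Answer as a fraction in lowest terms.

Possible genotypes: Dmitri ∈ {BB, BO}; Hugo ∈ {AA, AO}.
Weight each parental genotype pair by prior × P(type-O child):
  BO × AO: posterior weight 1; P(next child type B) = 1/4.
Weighted sum = 1/4.

1/4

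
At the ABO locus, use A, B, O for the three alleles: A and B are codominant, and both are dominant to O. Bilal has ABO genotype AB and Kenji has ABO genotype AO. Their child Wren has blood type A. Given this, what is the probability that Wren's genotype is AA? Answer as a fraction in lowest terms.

1/2

Cross AB × AO → 1/4 AA, 1/4 AB, 1/4 AO, 1/4 BO.
Type-A genotypes among offspring: AA (1/4), AO (1/4); total 1/2.
P(AA | type A) = (1/4) / (1/2) = 1/2.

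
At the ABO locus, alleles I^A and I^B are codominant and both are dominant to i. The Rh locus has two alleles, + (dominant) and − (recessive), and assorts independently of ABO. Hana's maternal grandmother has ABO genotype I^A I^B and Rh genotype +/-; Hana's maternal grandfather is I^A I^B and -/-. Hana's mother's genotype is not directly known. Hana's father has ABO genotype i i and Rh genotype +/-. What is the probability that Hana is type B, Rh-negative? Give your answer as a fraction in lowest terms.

Hana's mother's ABO genotype from I^A I^B × I^A I^B: 1/4 I^A I^A, 1/2 I^A I^B, 1/4 I^B I^B.
Crossing each possibility with the father i i and summing P(type B): 1/4·0 + 1/2·1/2 + 1/4·1 = 1/2.
Similarly for Rh via the mother's Rh distribution: P(Rh-) = 3/8.
Independent loci: 1/2 × 3/8 = 3/16.

3/16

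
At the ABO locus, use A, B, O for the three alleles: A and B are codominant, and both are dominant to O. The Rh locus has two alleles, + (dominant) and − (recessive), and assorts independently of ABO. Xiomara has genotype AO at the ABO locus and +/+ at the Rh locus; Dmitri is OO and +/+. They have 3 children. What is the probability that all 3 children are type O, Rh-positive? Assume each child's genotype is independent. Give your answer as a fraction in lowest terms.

1/8

ABO cross AO × OO → 1/2 O, 1/2 A.
Rh cross +/+ × +/+ → 1 Rh+; so P(type O, Rh-positive) = 1/2 × 1 = 1/2 per child.
All 3 independent: (1/2)^3 = 1/8.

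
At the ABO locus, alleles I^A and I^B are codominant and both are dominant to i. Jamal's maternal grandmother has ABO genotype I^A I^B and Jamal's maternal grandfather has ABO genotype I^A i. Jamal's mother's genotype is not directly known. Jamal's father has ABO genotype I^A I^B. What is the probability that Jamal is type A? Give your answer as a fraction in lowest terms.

Jamal's mother's ABO genotype from I^A I^B × I^A i: 1/4 I^A I^A, 1/4 I^A I^B, 1/4 I^A i, 1/4 I^B i.
Crossing each possibility with the father I^A I^B and summing P(type A): 1/4·1/2 + 1/4·1/4 + 1/4·1/2 + 1/4·1/4 = 3/8.

3/8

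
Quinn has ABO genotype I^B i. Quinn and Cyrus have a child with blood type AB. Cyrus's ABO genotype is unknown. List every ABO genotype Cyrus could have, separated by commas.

For each candidate genotype of Cyrus, check whether crossing it with I^B i can produce every observed child phenotype.
  I^A I^A → possible child types {A, AB} ✓
  I^A I^B → possible child types {A, B, AB} ✓
  I^A i → possible child types {O, A, B, AB} ✓
  I^B I^B → possible child types {B} ✗
  I^B i → possible child types {O, B} ✗
  i i → possible child types {O, B} ✗

I^A I^A, I^A I^B, I^A i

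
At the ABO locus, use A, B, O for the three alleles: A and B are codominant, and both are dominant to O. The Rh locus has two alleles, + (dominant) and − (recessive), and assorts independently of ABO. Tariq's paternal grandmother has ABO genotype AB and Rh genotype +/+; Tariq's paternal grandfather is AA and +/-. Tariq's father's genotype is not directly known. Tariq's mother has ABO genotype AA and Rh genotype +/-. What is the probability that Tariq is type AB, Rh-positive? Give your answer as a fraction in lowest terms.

Tariq's father's ABO genotype from AB × AA: 1/2 AA, 1/2 AB.
Crossing each possibility with the mother AA and summing P(type AB): 1/2·0 + 1/2·1/2 = 1/4.
Similarly for Rh via the father's Rh distribution: P(Rh+) = 7/8.
Independent loci: 1/4 × 7/8 = 7/32.

7/32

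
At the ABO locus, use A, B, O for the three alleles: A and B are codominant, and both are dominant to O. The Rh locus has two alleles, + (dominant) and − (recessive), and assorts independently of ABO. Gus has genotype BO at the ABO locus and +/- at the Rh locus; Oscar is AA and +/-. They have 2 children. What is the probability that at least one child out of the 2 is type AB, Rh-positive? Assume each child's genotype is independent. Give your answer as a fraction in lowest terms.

39/64

ABO cross BO × AA → 1/2 A, 1/2 AB.
Rh cross +/- × +/- → 3/4 Rh+, 1/4 Rh-; so P(type AB, Rh-positive) = 1/2 × 3/4 = 3/8 per child.
P(none) = (5/8)^2 = 25/64; P(at least one) = 1 − 25/64 = 39/64.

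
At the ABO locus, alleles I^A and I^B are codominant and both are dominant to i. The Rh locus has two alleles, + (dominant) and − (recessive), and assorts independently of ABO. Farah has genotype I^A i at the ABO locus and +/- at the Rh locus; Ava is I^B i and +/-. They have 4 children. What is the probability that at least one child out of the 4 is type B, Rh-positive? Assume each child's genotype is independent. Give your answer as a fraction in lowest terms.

36975/65536

ABO cross I^A i × I^B i → 1/4 O, 1/4 A, 1/4 B, 1/4 AB.
Rh cross +/- × +/- → 3/4 Rh+, 1/4 Rh-; so P(type B, Rh-positive) = 1/4 × 3/4 = 3/16 per child.
P(none) = (13/16)^4 = 28561/65536; P(at least one) = 1 − 28561/65536 = 36975/65536.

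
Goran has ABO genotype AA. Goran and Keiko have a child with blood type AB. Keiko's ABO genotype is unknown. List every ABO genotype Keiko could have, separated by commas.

AB, BB, BO

For each candidate genotype of Keiko, check whether crossing it with AA can produce every observed child phenotype.
  AA → possible child types {A} ✗
  AB → possible child types {A, AB} ✓
  AO → possible child types {A} ✗
  BB → possible child types {AB} ✓
  BO → possible child types {A, AB} ✓
  OO → possible child types {A} ✗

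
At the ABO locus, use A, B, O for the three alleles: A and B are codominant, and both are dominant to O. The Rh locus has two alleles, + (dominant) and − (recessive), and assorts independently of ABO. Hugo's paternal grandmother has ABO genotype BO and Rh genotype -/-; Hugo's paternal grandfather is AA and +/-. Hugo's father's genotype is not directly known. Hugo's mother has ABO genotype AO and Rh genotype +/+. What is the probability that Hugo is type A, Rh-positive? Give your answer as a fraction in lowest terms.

Hugo's father's ABO genotype from BO × AA: 1/2 AB, 1/2 AO.
Crossing each possibility with the mother AO and summing P(type A): 1/2·1/2 + 1/2·3/4 = 5/8.
Similarly for Rh via the father's Rh distribution: P(Rh+) = 1.
Independent loci: 5/8 × 1 = 5/8.

5/8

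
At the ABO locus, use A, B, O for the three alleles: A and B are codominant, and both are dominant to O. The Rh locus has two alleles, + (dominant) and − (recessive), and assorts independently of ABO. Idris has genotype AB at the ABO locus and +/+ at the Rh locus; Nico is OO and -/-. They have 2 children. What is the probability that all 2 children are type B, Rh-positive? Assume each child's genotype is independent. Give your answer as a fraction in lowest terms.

1/4

ABO cross AB × OO → 1/2 A, 1/2 B.
Rh cross +/+ × -/- → 1 Rh+; so P(type B, Rh-positive) = 1/2 × 1 = 1/2 per child.
All 2 independent: (1/2)^2 = 1/4.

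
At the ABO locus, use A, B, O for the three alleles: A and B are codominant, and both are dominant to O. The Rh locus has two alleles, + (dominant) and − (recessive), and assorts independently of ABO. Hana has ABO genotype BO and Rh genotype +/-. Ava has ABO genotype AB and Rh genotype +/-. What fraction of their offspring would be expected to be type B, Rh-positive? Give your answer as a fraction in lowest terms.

ABO cross BO × AB → offspring phenotypes: 1/4 A, 1/2 B, 1/4 AB.
Rh cross +/- × +/- → 3/4 Rh+, 1/4 Rh-.
Independent loci: P(type B, Rh-positive) = 1/2 × 3/4 = 3/8.

3/8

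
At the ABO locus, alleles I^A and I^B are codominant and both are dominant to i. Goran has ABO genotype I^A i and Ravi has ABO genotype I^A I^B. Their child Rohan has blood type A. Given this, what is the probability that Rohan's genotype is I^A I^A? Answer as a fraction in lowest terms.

1/2

Cross I^A i × I^A I^B → 1/4 I^A I^A, 1/4 I^A I^B, 1/4 I^A i, 1/4 I^B i.
Type-A genotypes among offspring: I^A I^A (1/4), I^A i (1/4); total 1/2.
P(I^A I^A | type A) = (1/4) / (1/2) = 1/2.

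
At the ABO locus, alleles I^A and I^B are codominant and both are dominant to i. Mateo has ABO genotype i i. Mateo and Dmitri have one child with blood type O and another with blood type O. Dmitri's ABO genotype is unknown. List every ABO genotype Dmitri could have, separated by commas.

I^A i, I^B i, i i

For each candidate genotype of Dmitri, check whether crossing it with i i can produce every observed child phenotype.
  I^A I^A → possible child types {A} ✗
  I^A I^B → possible child types {A, B} ✗
  I^A i → possible child types {O, A} ✓
  I^B I^B → possible child types {B} ✗
  I^B i → possible child types {O, B} ✓
  i i → possible child types {O} ✓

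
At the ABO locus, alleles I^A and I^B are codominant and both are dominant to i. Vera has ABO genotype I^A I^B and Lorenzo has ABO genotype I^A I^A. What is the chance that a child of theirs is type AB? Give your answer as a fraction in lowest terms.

1/2

ABO cross I^A I^B × I^A I^A → offspring phenotypes: 1/2 A, 1/2 AB.
So P(type AB) = 1/2.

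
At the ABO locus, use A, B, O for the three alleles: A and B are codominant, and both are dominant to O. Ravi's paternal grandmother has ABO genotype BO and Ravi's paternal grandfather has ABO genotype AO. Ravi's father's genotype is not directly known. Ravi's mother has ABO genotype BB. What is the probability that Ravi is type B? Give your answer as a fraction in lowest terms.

Ravi's father's ABO genotype from BO × AO: 1/4 AB, 1/4 AO, 1/4 BO, 1/4 OO.
Crossing each possibility with the mother BB and summing P(type B): 1/4·1/2 + 1/4·1/2 + 1/4·1 + 1/4·1 = 3/4.

3/4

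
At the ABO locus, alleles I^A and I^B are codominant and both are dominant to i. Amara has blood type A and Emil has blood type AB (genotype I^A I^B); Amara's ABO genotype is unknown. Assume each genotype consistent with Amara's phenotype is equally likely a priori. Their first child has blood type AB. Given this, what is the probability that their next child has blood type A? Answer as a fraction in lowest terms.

1/2

Possible genotypes: Amara ∈ {I^A I^A, I^A i}; Emil ∈ {I^A I^B}.
Weight each parental genotype pair by prior × P(type-AB child):
  I^A I^A × I^A I^B: posterior weight 2/3; P(next child type A) = 1/2.
  I^A i × I^A I^B: posterior weight 1/3; P(next child type A) = 1/2.
Weighted sum = 1/2.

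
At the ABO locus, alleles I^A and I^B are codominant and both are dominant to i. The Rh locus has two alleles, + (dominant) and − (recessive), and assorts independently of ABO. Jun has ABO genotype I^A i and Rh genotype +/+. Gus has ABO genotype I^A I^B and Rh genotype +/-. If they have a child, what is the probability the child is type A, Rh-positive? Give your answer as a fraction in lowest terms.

1/2

ABO cross I^A i × I^A I^B → offspring phenotypes: 1/2 A, 1/4 B, 1/4 AB.
Rh cross +/+ × +/- → 1 Rh+.
Independent loci: P(type A, Rh-positive) = 1/2 × 1 = 1/2.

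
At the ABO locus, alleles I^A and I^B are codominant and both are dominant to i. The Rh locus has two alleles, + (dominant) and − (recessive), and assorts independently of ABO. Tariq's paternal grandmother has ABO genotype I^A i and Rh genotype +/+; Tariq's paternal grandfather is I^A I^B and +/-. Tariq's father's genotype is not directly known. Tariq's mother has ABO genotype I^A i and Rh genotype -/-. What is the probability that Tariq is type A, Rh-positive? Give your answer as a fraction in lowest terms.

15/32

Tariq's father's ABO genotype from I^A i × I^A I^B: 1/4 I^A I^A, 1/4 I^A I^B, 1/4 I^A i, 1/4 I^B i.
Crossing each possibility with the mother I^A i and summing P(type A): 1/4·1 + 1/4·1/2 + 1/4·3/4 + 1/4·1/4 = 5/8.
Similarly for Rh via the father's Rh distribution: P(Rh+) = 3/4.
Independent loci: 5/8 × 3/4 = 15/32.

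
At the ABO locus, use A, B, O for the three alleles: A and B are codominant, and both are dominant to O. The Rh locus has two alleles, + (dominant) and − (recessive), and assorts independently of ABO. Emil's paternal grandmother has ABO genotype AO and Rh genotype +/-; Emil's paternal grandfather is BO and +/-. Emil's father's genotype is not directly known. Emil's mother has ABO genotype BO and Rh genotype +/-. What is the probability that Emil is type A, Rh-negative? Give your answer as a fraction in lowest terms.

Emil's father's ABO genotype from AO × BO: 1/4 AB, 1/4 AO, 1/4 BO, 1/4 OO.
Crossing each possibility with the mother BO and summing P(type A): 1/4·1/4 + 1/4·1/4 + 1/4·0 + 1/4·0 = 1/8.
Similarly for Rh via the father's Rh distribution: P(Rh-) = 1/4.
Independent loci: 1/8 × 1/4 = 1/32.

1/32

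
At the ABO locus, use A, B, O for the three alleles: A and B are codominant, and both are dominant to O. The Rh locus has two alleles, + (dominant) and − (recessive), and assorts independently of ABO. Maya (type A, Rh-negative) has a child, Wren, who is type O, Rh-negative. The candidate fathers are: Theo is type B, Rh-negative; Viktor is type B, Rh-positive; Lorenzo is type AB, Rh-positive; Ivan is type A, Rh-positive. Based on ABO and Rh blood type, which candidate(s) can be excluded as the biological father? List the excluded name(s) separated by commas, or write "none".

A candidate is excluded only if no genotype consistent with his phenotype could produce a type O, Rh-negative child with a type A, Rh-negative mother.
Lorenzo (type AB, Rh+): no genotype consistent with that phenotype can produce a type-O Rh- child with a type-A mother.

Lorenzo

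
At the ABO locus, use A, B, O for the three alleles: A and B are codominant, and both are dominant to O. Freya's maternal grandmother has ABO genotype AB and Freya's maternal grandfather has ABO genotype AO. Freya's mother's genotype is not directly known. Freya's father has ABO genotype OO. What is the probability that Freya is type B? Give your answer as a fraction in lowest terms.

1/4

Freya's mother's ABO genotype from AB × AO: 1/4 AA, 1/4 AB, 1/4 AO, 1/4 BO.
Crossing each possibility with the father OO and summing P(type B): 1/4·0 + 1/4·1/2 + 1/4·0 + 1/4·1/2 = 1/4.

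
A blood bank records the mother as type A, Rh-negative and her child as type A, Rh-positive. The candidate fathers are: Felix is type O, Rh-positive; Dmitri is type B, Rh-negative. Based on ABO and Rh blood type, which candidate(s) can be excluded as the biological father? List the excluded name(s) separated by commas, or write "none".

Dmitri

A candidate is excluded only if no genotype consistent with his phenotype could produce a type A, Rh-positive child with a type A, Rh-negative mother.
Dmitri (type B, Rh-): no genotype consistent with that phenotype can produce a type-A Rh+ child with a type-A mother.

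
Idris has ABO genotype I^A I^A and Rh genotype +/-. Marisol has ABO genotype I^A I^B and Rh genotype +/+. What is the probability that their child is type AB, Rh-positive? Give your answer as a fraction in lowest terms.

1/2

ABO cross I^A I^A × I^A I^B → offspring phenotypes: 1/2 A, 1/2 AB.
Rh cross +/- × +/+ → 1 Rh+.
Independent loci: P(type AB, Rh-positive) = 1/2 × 1 = 1/2.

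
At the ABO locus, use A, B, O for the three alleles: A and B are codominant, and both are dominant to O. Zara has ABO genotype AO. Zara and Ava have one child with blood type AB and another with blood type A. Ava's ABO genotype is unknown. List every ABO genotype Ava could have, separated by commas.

For each candidate genotype of Ava, check whether crossing it with AO can produce every observed child phenotype.
  AA → possible child types {A} ✗
  AB → possible child types {A, B, AB} ✓
  AO → possible child types {O, A} ✗
  BB → possible child types {B, AB} ✗
  BO → possible child types {O, A, B, AB} ✓
  OO → possible child types {O, A} ✗

AB, BO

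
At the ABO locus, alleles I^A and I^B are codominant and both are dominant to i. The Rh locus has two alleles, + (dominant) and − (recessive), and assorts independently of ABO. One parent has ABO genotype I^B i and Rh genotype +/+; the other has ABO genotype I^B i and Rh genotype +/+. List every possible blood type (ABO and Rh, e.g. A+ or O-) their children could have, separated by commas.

Gametes from I^B i × I^B i give offspring ABO genotypes I^B I^B, I^B i, i i, i.e. phenotypes O, B.
Rh cross +/+ × +/+ → phenotypes Rh+.
Combining independently: O+, B+.

O+, B+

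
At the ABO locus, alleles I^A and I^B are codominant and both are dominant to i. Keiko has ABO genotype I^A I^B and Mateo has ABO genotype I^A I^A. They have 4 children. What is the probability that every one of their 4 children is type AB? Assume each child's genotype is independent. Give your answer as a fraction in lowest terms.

ABO cross I^A I^B × I^A I^A → 1/2 A, 1/2 AB.
So P(type AB) = 1/2 per child.
All 4 independent: (1/2)^4 = 1/16.

1/16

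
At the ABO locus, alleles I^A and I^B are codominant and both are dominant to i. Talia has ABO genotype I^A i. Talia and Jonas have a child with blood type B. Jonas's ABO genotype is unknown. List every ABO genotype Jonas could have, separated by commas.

For each candidate genotype of Jonas, check whether crossing it with I^A i can produce every observed child phenotype.
  I^A I^A → possible child types {A} ✗
  I^A I^B → possible child types {A, B, AB} ✓
  I^A i → possible child types {O, A} ✗
  I^B I^B → possible child types {B, AB} ✓
  I^B i → possible child types {O, A, B, AB} ✓
  i i → possible child types {O, A} ✗

I^A I^B, I^B I^B, I^B i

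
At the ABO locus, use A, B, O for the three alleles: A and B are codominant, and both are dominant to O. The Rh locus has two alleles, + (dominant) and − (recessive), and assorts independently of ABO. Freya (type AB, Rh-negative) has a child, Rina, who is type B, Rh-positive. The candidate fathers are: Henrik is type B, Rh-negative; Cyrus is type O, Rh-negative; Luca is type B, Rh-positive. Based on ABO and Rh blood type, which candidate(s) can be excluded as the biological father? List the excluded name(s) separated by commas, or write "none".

A candidate is excluded only if no genotype consistent with his phenotype could produce a type B, Rh-positive child with a type AB, Rh-negative mother.
Henrik (type B, Rh-): no genotype consistent with that phenotype can produce a type-B Rh+ child with a type-AB mother.
Cyrus (type O, Rh-): no genotype consistent with that phenotype can produce a type-B Rh+ child with a type-AB mother.

Henrik, Cyrus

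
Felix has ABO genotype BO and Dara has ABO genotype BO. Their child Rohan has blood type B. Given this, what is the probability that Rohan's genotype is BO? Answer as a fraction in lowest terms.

Cross BO × BO → 1/4 BB, 1/2 BO, 1/4 OO.
Type-B genotypes among offspring: BB (1/4), BO (1/2); total 3/4.
P(BO | type B) = (1/2) / (3/4) = 2/3.

2/3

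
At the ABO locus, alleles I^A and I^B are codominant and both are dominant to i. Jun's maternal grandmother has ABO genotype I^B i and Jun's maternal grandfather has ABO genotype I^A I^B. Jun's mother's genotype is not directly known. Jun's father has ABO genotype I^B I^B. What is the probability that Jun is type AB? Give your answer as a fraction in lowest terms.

Jun's mother's ABO genotype from I^B i × I^A I^B: 1/4 I^A I^B, 1/4 I^A i, 1/4 I^B I^B, 1/4 I^B i.
Crossing each possibility with the father I^B I^B and summing P(type AB): 1/4·1/2 + 1/4·1/2 + 1/4·0 + 1/4·0 = 1/4.

1/4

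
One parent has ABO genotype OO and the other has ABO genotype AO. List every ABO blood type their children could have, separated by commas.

O, A

Gametes from OO × AO give offspring ABO genotypes AO, OO, i.e. phenotypes O, A.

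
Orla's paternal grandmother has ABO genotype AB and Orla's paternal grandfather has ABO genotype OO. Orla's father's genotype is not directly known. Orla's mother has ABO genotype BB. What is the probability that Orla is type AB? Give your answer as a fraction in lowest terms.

Orla's father's ABO genotype from AB × OO: 1/2 AO, 1/2 BO.
Crossing each possibility with the mother BB and summing P(type AB): 1/2·1/2 + 1/2·0 = 1/4.

1/4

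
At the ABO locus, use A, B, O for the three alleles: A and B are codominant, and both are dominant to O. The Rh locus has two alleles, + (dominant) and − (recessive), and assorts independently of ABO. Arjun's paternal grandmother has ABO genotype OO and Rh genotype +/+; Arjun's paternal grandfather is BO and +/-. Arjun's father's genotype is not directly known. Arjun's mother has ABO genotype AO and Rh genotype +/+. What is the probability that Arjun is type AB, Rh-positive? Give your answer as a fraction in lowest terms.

Arjun's father's ABO genotype from OO × BO: 1/2 BO, 1/2 OO.
Crossing each possibility with the mother AO and summing P(type AB): 1/2·1/4 + 1/2·0 = 1/8.
Similarly for Rh via the father's Rh distribution: P(Rh+) = 1.
Independent loci: 1/8 × 1 = 1/8.

1/8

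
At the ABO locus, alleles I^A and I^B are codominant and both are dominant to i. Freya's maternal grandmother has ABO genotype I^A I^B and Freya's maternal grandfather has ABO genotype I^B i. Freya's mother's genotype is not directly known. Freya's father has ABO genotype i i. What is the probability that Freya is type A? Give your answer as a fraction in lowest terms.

Freya's mother's ABO genotype from I^A I^B × I^B i: 1/4 I^A I^B, 1/4 I^A i, 1/4 I^B I^B, 1/4 I^B i.
Crossing each possibility with the father i i and summing P(type A): 1/4·1/2 + 1/4·1/2 + 1/4·0 + 1/4·0 = 1/4.

1/4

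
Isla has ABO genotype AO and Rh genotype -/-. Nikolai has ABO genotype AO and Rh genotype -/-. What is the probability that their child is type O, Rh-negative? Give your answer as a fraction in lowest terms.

1/4

ABO cross AO × AO → offspring phenotypes: 1/4 O, 3/4 A.
Rh cross -/- × -/- → 1 Rh-.
Independent loci: P(type O, Rh-negative) = 1/4 × 1 = 1/4.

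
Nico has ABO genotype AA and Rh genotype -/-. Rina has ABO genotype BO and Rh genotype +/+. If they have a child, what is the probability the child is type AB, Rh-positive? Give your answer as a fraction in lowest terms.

1/2

ABO cross AA × BO → offspring phenotypes: 1/2 A, 1/2 AB.
Rh cross -/- × +/+ → 1 Rh+.
Independent loci: P(type AB, Rh-positive) = 1/2 × 1 = 1/2.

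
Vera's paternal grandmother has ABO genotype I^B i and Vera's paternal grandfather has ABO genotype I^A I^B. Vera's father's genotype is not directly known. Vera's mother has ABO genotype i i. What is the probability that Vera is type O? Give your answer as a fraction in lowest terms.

Vera's father's ABO genotype from I^B i × I^A I^B: 1/4 I^A I^B, 1/4 I^A i, 1/4 I^B I^B, 1/4 I^B i.
Crossing each possibility with the mother i i and summing P(type O): 1/4·0 + 1/4·1/2 + 1/4·0 + 1/4·1/2 = 1/4.

1/4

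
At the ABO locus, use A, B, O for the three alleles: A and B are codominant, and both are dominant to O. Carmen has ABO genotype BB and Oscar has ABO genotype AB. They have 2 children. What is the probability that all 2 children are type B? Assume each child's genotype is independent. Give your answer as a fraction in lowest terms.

1/4

ABO cross BB × AB → 1/2 B, 1/2 AB.
So P(type B) = 1/2 per child.
All 2 independent: (1/2)^2 = 1/4.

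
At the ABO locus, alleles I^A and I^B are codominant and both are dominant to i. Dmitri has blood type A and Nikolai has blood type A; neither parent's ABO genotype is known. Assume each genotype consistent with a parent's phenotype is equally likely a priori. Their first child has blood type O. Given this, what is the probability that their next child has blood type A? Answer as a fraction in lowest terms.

3/4

Possible genotypes: Dmitri ∈ {I^A I^A, I^A i}; Nikolai ∈ {I^A I^A, I^A i}.
Weight each parental genotype pair by prior × P(type-O child):
  I^A i × I^A i: posterior weight 1; P(next child type A) = 3/4.
Weighted sum = 3/4.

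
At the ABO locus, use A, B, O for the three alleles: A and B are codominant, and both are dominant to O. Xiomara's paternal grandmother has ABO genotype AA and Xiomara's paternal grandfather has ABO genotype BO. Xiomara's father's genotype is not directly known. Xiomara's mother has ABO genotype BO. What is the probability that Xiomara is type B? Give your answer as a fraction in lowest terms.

Xiomara's father's ABO genotype from AA × BO: 1/2 AB, 1/2 AO.
Crossing each possibility with the mother BO and summing P(type B): 1/2·1/2 + 1/2·1/4 = 3/8.

3/8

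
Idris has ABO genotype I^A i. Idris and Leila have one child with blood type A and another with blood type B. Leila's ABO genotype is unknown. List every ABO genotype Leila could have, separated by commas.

I^A I^B, I^B i

For each candidate genotype of Leila, check whether crossing it with I^A i can produce every observed child phenotype.
  I^A I^A → possible child types {A} ✗
  I^A I^B → possible child types {A, B, AB} ✓
  I^A i → possible child types {O, A} ✗
  I^B I^B → possible child types {B, AB} ✗
  I^B i → possible child types {O, A, B, AB} ✓
  i i → possible child types {O, A} ✗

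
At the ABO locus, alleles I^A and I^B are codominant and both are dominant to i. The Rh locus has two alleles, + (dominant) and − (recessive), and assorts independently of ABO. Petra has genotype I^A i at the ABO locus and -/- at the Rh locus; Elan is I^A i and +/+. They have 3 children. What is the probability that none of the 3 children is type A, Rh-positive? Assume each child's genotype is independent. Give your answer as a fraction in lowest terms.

1/64

ABO cross I^A i × I^A i → 1/4 O, 3/4 A.
Rh cross -/- × +/+ → 1 Rh+; so P(type A, Rh-positive) = 3/4 × 1 = 3/4 per child.
P(not type A, Rh-positive) = 1/4 for one child; (1/4)^3 = 1/64.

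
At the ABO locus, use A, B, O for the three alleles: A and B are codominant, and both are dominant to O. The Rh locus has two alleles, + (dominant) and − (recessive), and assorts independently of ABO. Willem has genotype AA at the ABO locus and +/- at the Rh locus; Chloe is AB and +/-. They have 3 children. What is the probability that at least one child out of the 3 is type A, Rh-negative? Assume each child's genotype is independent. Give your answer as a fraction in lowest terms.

169/512

ABO cross AA × AB → 1/2 A, 1/2 AB.
Rh cross +/- × +/- → 3/4 Rh+, 1/4 Rh-; so P(type A, Rh-negative) = 1/2 × 1/4 = 1/8 per child.
P(none) = (7/8)^3 = 343/512; P(at least one) = 1 − 343/512 = 169/512.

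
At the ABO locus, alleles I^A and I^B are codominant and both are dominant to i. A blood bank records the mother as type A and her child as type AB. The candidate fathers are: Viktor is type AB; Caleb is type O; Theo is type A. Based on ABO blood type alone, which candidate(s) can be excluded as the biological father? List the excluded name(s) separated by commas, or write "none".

Caleb, Theo

A candidate is excluded only if no genotype consistent with his phenotype could produce a type AB child with a type A mother.
Caleb (type O): no genotype consistent with that phenotype can produce a type-AB child with a type-A mother.
Theo (type A): no genotype consistent with that phenotype can produce a type-AB child with a type-A mother.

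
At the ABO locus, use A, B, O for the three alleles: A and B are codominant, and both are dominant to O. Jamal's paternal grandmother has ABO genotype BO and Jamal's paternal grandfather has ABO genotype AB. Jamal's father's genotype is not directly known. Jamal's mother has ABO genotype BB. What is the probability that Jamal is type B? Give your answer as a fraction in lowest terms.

Jamal's father's ABO genotype from BO × AB: 1/4 AB, 1/4 AO, 1/4 BB, 1/4 BO.
Crossing each possibility with the mother BB and summing P(type B): 1/4·1/2 + 1/4·1/2 + 1/4·1 + 1/4·1 = 3/4.

3/4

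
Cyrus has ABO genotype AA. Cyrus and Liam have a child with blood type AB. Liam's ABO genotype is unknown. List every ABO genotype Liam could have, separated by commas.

AB, BB, BO

For each candidate genotype of Liam, check whether crossing it with AA can produce every observed child phenotype.
  AA → possible child types {A} ✗
  AB → possible child types {A, AB} ✓
  AO → possible child types {A} ✗
  BB → possible child types {AB} ✓
  BO → possible child types {A, AB} ✓
  OO → possible child types {A} ✗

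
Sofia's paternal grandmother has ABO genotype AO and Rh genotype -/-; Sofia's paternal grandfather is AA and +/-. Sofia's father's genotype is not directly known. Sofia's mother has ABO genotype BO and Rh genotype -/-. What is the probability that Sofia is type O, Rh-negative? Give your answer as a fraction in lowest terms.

3/32

Sofia's father's ABO genotype from AO × AA: 1/2 AA, 1/2 AO.
Crossing each possibility with the mother BO and summing P(type O): 1/2·0 + 1/2·1/4 = 1/8.
Similarly for Rh via the father's Rh distribution: P(Rh-) = 3/4.
Independent loci: 1/8 × 3/4 = 3/32.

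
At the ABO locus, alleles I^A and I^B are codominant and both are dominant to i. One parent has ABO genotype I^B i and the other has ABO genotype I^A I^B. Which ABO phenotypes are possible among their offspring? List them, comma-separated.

A, B, AB

Gametes from I^B i × I^A I^B give offspring ABO genotypes I^A I^B, I^A i, I^B I^B, I^B i, i.e. phenotypes A, B, AB.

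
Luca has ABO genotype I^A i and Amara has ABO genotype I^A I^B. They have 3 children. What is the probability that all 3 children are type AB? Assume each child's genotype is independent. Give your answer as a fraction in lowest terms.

ABO cross I^A i × I^A I^B → 1/2 A, 1/4 B, 1/4 AB.
So P(type AB) = 1/4 per child.
All 3 independent: (1/4)^3 = 1/64.

1/64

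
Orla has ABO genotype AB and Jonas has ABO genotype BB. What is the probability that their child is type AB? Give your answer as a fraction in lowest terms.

1/2

ABO cross AB × BB → offspring phenotypes: 1/2 B, 1/2 AB.
So P(type AB) = 1/2.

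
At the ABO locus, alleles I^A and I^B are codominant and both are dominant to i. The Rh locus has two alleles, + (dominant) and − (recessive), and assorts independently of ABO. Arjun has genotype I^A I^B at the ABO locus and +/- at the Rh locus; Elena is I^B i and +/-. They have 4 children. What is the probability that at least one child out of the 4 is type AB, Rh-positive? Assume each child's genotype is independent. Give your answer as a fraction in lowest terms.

ABO cross I^A I^B × I^B i → 1/4 A, 1/2 B, 1/4 AB.
Rh cross +/- × +/- → 3/4 Rh+, 1/4 Rh-; so P(type AB, Rh-positive) = 1/4 × 3/4 = 3/16 per child.
P(none) = (13/16)^4 = 28561/65536; P(at least one) = 1 − 28561/65536 = 36975/65536.

36975/65536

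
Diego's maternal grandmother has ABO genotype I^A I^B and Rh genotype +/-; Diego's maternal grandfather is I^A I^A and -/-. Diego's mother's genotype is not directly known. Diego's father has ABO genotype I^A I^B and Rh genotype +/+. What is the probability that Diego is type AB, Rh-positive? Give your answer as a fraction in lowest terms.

1/2

Diego's mother's ABO genotype from I^A I^B × I^A I^A: 1/2 I^A I^A, 1/2 I^A I^B.
Crossing each possibility with the father I^A I^B and summing P(type AB): 1/2·1/2 + 1/2·1/2 = 1/2.
Similarly for Rh via the mother's Rh distribution: P(Rh+) = 1.
Independent loci: 1/2 × 1 = 1/2.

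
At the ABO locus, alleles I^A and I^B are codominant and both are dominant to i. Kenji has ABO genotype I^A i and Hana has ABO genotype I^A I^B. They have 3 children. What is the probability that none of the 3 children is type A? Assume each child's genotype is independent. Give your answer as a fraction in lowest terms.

ABO cross I^A i × I^A I^B → 1/2 A, 1/4 B, 1/4 AB.
So P(type A) = 1/2 per child.
P(not type A) = 1/2 for one child; (1/2)^3 = 1/8.

1/8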